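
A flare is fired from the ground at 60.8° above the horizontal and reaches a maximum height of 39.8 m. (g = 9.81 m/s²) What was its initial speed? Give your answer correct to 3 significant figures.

32.0 m/s

At maximum height v_y = 0, so (v₀ sin θ)² = 2 g H.
v₀ sin 60.8° = √(2 × 9.81 × 39.8) = 27.94 m/s.
v₀ = 27.94 / sin 60.8° = 27.94 / 0.8729 = 32.0 m/s.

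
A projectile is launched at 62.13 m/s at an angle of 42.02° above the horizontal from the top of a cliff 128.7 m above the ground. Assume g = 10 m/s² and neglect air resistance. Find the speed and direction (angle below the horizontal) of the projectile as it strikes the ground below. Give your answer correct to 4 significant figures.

80.21 m/s at 54.87° below the horizontal

v_x = 62.13 cos 42.02° = 46.157 m/s (constant).
|v_y| at impact = √((41.589)² + 2×10×128.7) = 65.602 m/s.
Speed = √(46.157² + 65.602²) = 80.21 m/s; angle = arctan(65.602/46.157) = 54.87° below horizontal.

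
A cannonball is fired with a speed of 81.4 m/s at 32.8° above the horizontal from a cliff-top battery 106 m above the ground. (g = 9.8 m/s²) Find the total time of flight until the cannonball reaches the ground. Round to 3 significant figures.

11.0 s

Vertical component: v_y = 81.4 sin 32.8° = 44.10 m/s.
Taking up as positive with launch at y = 106 m, landing at y = 0: 0 = 106 + 44.10 t − ½(9.8) t².
Solving 4.900 t² − 44.10 t − 106 = 0 gives t = [44.10 + √(44.10² + 4·4.900·106)] / 9.800 = 11.0 s.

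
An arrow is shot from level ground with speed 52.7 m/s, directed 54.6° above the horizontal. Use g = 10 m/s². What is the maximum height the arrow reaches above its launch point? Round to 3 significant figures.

Vertical component of launch velocity: v_y = 52.7 sin 54.6° = 42.96 m/s.
At the highest point the vertical velocity is zero, so v_y² = 2 g h_max.
h_max = (42.96)² / (2 × 10) = 1846 / 20.00 = 92.3 m.

92.3 m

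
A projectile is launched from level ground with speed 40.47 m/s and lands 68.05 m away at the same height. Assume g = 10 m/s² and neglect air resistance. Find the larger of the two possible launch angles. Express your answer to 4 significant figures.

Level-ground range: R = v₀² sin(2θ)/g ⇒ sin 2θ = R g / v₀² = 68.05×10/40.47² = 0.4155.
2θ = arcsin(0.4155) = 24.551° or 180° − 24.551° = 155.449°.
So θ = 12.28° or θ = 77.72°.

77.72°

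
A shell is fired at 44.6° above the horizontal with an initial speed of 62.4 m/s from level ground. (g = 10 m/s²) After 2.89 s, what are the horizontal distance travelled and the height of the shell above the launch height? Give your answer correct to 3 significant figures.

v_x = 62.4 cos 44.6° = 44.43 m/s; v_y0 = 62.4 sin 44.6° = 43.81 m/s.
x = v_x t = 44.43 × 2.89 = 128 m.
y = v_y0 t − ½ g t² = 43.81×2.89 − 5.000×2.89² = 84.9 m.

x = 128 m, y = 84.9 m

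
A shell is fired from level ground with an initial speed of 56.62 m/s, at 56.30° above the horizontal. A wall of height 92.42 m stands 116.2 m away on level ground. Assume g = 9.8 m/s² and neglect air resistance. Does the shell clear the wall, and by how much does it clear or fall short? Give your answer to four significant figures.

v_x = 56.62 cos 56.30° = 31.415 m/s; v_y0 = 56.62 sin 56.30° = 47.105 m/s.
Time to reach the wall: t = 116.2 / 31.415 = 3.6989 s.
Height at that point: y = 47.105×3.6989 − 4.900×3.6989² = 107.20 m.
That is 107.20 − 92.42 = 14.78 m above the top of the wall, so the shell clears it.

Yes — it clears the wall by 14.78 m.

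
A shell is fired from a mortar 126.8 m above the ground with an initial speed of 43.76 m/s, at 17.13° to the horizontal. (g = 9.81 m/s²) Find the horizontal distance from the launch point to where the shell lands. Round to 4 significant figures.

Components: v_x = 43.76 cos 17.13° = 41.819 m/s, v_y = 43.76 sin 17.13° = 12.889 m/s.
Vertical: 0 = 126.8 + 12.889 t − ½(9.81) t² ⇒ 4.905 t² − 12.889 t − 126.8 = 0.
t = [12.889 + √(166.13 + 2487.8)] / 9.810 = 6.5653 s.
Horizontal: R = v_x · t = 41.819 × 6.5653 = 274.6 m.

274.6 m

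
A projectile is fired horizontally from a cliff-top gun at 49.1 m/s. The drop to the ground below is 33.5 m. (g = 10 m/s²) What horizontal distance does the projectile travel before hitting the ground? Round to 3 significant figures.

127 m

Initial vertical velocity is zero, so the fall time comes from h = ½ g t²: t = √(2 × 33.5 / 10) = 2.588 s.
Horizontal motion is uniform at 49.1 m/s, so x = 49.1 × 2.588 = 127 m.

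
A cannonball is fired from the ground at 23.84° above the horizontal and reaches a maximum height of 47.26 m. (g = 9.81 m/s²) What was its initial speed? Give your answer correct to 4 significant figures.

75.34 m/s

At maximum height v_y = 0, so (v₀ sin θ)² = 2 g H.
v₀ sin 23.84° = √(2 × 9.81 × 47.26) = 30.451 m/s.
v₀ = 30.451 / sin 23.84° = 30.451 / 0.4042 = 75.34 m/s.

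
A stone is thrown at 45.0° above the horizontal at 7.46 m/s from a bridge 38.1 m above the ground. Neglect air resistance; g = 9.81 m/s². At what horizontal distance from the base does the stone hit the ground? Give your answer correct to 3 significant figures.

Components: v_x = 7.46 cos 45.0° = 5.275 m/s, v_y = 7.46 sin 45.0° = 5.275 m/s.
Vertical: 0 = 38.1 + 5.275 t − ½(9.81) t² ⇒ 4.905 t² − 5.275 t − 38.1 = 0.
t = [5.275 + √(27.83 + 747.5)] / 9.810 = 3.376 s.
Horizontal: R = v_x · t = 5.275 × 3.376 = 17.8 m.

17.8 m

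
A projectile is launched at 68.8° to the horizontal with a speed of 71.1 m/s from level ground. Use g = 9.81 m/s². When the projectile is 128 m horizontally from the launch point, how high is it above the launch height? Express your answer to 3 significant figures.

208 m

v_x = 71.1 cos 68.8° = 25.71 m/s, v_y0 = 71.1 sin 68.8° = 66.29 m/s.
Time to reach x = 128 m: t = x / v_x = 128 / 25.71 = 4.979 s.
y = v_y0 t − ½ g t² = 66.29×4.979 − 4.905×4.979² = 208 m.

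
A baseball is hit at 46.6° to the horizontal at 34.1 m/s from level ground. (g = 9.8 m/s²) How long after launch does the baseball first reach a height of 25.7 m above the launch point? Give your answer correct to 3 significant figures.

1.46 s

v_y0 = 34.1 sin 46.6° = 24.78 m/s.
Set y = v_y0 t − ½ g t² = 25.7: 4.900 t² − 24.78 t + 25.7 = 0.
t = [24.78 ± √(614.0 − 503.7)] / 9.8 = (24.78 ± 10.50) / 9.8, giving t = 1.46 s or t = 3.60 s.
The baseball is on the way up at the first time, so t = 1.46 s.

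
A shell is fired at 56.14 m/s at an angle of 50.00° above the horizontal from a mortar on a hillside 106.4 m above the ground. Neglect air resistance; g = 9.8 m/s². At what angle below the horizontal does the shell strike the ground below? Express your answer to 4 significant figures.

v_x = 56.14 cos 50.00° = 36.086 m/s.
At impact |v_y| = √(v_y0² + 2 g h) = √(43.006² + 2×9.8×106.4) = 62.729 m/s.
Angle below horizontal = arctan(|v_y| / v_x) = arctan(62.729 / 36.086) = 60.09°.

60.09°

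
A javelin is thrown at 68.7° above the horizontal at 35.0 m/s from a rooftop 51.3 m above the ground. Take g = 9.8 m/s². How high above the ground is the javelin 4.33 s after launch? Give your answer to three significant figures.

v_y0 = 35.0 sin 68.7° = 32.61 m/s.
y(t) = 51.3 + v_y0 t − ½ g t² = 51.3 + 32.61×4.33 − ½×9.8×4.33² = 101 m.

101 m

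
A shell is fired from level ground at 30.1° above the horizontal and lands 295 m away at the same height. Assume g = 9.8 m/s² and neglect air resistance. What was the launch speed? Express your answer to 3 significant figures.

57.7 m/s

On level ground, R = v₀² sin(2θ) / g, so v₀ = √(R g / sin 2θ).
sin(2 × 30.1°) = 0.8678.
v₀ = √(295 × 9.8 / 0.8678) = √3331 = 57.7 m/s.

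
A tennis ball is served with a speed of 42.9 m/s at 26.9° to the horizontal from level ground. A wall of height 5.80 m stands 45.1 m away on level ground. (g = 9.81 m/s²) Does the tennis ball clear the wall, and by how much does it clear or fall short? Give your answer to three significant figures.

Yes — it clears the wall by 10.3 m.

v_x = 42.9 cos 26.9° = 38.26 m/s; v_y0 = 42.9 sin 26.9° = 19.41 m/s.
Time to reach the wall: t = 45.1 / 38.26 = 1.179 s.
Height at that point: y = 19.41×1.179 − 4.905×1.179² = 16.07 m.
That is 16.07 − 5.80 = 10.3 m above the top of the wall, so the tennis ball clears it.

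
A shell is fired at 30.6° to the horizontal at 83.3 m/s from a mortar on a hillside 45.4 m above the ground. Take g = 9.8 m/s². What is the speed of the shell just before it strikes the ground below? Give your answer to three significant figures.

v_x = 83.3 cos 30.6° = 71.70 m/s is unchanged throughout.
For the vertical component, v_y² = v_y0² + 2 g h = (42.40)² + 2×9.8×45.4 = 2688, so |v_y| = 51.85 m/s.
Impact speed = √(v_x² + v_y²) = √(5141 + 2688) = 88.5 m/s.

88.5 m/s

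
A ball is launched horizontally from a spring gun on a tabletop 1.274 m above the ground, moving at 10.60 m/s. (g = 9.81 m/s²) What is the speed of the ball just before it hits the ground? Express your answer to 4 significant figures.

Fall time: t = √(2 × 1.274 / 9.81) = 0.50964 s.
At impact: v_x = 10.60 m/s (unchanged), v_y = g t = 9.81 × 0.50964 = 4.9996 m/s.
Speed = √(v_x² + v_y²) = √(112.36 + 24.996) = 11.72 m/s.

11.72 m/s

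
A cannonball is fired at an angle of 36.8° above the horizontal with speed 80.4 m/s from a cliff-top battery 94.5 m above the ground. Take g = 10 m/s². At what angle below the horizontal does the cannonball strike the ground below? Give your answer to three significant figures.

v_x = 80.4 cos 36.8° = 64.38 m/s.
At impact |v_y| = √(v_y0² + 2 g h) = √(48.16² + 2×10×94.5) = 64.88 m/s.
Angle below horizontal = arctan(|v_y| / v_x) = arctan(64.88 / 64.38) = 45.2°.

45.2°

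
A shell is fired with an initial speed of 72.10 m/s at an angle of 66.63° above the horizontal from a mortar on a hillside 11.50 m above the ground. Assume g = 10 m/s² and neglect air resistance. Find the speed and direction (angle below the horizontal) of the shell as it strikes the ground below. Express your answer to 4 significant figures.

v_x = 72.10 cos 66.63° = 28.600 m/s (constant).
|v_y| at impact = √((66.185)² + 2×10×11.50) = 67.900 m/s.
Speed = √(28.600² + 67.900²) = 73.68 m/s; angle = arctan(67.900/28.600) = 67.16° below horizontal.

73.68 m/s at 67.16° below the horizontal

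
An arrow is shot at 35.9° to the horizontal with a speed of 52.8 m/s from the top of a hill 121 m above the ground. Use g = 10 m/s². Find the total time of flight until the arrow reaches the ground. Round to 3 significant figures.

8.91 s

Vertical component: v_y = 52.8 sin 35.9° = 30.96 m/s.
Taking up as positive with launch at y = 121 m, landing at y = 0: 0 = 121 + 30.96 t − ½(10) t².
Solving 5.000 t² − 30.96 t − 121 = 0 gives t = [30.96 + √(30.96² + 4·5.000·121)] / 10.00 = 8.91 s.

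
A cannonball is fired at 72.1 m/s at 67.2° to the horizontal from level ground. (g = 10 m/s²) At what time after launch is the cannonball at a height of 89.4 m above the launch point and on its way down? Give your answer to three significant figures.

v_y0 = 72.1 sin 67.2° = 66.47 m/s.
Set y = v_y0 t − ½ g t² = 89.4: 5.000 t² − 66.47 t + 89.4 = 0.
t = [66.47 ± √(4418 − 1788)] / 10 = (66.47 ± 51.28) / 10, giving t = 1.52 s or t = 11.8 s.
On the way down corresponds to the larger root: t = 11.8 s.

11.8 s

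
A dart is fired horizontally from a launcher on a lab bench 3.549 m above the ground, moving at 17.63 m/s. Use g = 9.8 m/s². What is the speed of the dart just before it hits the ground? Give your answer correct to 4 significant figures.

19.50 m/s

Fall time: t = √(2 × 3.549 / 9.8) = 0.85105 s.
At impact: v_x = 17.63 m/s (unchanged), v_y = g t = 9.8 × 0.85105 = 8.3403 m/s.
Speed = √(v_x² + v_y²) = √(310.82 + 69.561) = 19.50 m/s.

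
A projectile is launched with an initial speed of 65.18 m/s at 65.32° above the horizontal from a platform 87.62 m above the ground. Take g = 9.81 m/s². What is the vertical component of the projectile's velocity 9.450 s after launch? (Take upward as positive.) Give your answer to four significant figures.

Initial vertical component: v_y0 = 65.18 sin 65.32° = 59.226 m/s.
v_y(t) = v_y0 − g t = 59.226 − 9.81 × 9.450 = -33.48 m/s.

-33.48 m/s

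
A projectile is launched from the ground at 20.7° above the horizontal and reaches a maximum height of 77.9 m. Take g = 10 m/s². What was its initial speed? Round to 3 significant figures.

112 m/s

At maximum height v_y = 0, so (v₀ sin θ)² = 2 g H.
v₀ sin 20.7° = √(2 × 10 × 77.9) = 39.47 m/s.
v₀ = 39.47 / sin 20.7° = 39.47 / 0.3535 = 112 m/s.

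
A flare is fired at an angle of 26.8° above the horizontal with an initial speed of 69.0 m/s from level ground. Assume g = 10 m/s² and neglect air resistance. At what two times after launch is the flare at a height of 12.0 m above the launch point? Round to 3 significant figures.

0.413 s and 5.81 s

v_y0 = 69.0 sin 26.8° = 31.11 m/s.
Set y = v_y0 t − ½ g t² = 12.0: 5.000 t² − 31.11 t + 12.0 = 0.
t = [31.11 ± √(967.8 − 240.0)] / 10 = (31.11 ± 26.98) / 10, giving t = 0.413 s or t = 5.81 s.
So the flare is at 12.0 m at t = 0.413 s (rising) and t = 5.81 s (falling).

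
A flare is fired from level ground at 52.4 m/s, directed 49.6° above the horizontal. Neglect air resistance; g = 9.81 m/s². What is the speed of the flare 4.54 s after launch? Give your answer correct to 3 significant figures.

v_x = 52.4 cos 49.6° = 33.96 m/s (constant).
v_y(t) = 52.4 sin 49.6° − g t = 39.90 − 9.81 × 4.54 = -4.637 m/s.
Speed = √(v_x² + v_y²) = √(1153 + 21.50) = 34.3 m/s.

34.3 m/s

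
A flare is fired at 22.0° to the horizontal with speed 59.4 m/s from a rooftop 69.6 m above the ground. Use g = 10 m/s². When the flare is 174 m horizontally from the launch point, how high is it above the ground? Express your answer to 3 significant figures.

90.0 m

v_x = 59.4 cos 22.0° = 55.07 m/s, v_y0 = 59.4 sin 22.0° = 22.25 m/s.
Time to reach x = 174 m: t = x / v_x = 174 / 55.07 = 3.160 s.
y = 69.6 + v_y0 t − ½ g t² = 69.6 + 22.25×3.160 − 5.000×3.160² = 90.0 m.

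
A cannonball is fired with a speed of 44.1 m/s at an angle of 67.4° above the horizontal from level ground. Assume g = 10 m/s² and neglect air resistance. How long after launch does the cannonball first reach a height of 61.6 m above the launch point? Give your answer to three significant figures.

2.01 s

v_y0 = 44.1 sin 67.4° = 40.71 m/s.
Set y = v_y0 t − ½ g t² = 61.6: 5.000 t² − 40.71 t + 61.6 = 0.
t = [40.71 ± √(1657 − 1232)] / 10 = (40.71 ± 20.62) / 10, giving t = 2.01 s or t = 6.13 s.
The cannonball is on the way up at the first time, so t = 2.01 s.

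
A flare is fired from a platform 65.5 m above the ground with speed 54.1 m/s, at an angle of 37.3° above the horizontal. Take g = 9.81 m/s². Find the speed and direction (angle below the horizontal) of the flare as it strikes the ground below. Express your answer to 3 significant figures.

v_x = 54.1 cos 37.3° = 43.04 m/s (constant).
|v_y| at impact = √((32.78)² + 2×9.81×65.5) = 48.58 m/s.
Speed = √(43.04² + 48.58²) = 64.9 m/s; angle = arctan(48.58/43.04) = 48.5° below horizontal.

64.9 m/s at 48.5° below the horizontal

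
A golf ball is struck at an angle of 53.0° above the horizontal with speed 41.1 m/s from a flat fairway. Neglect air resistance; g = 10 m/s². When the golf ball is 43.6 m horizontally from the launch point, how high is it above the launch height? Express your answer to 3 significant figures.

v_x = 41.1 cos 53.0° = 24.73 m/s, v_y0 = 41.1 sin 53.0° = 32.82 m/s.
Time to reach x = 43.6 m: t = x / v_x = 43.6 / 24.73 = 1.763 s.
y = v_y0 t − ½ g t² = 32.82×1.763 − 5.000×1.763² = 42.3 m.

42.3 m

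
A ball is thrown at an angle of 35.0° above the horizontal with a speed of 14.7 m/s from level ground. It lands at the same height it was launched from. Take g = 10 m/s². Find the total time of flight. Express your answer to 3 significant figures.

1.69 s

Vertical component: v_y = 14.7 sin 35.0° = 8.432 m/s.
For a projectile landing at launch height, time of flight is t = 2 v_y / g = 2 × 8.432 / 10 = 1.69 s.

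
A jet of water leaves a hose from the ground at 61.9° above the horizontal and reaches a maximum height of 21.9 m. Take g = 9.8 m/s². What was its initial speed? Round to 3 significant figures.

At maximum height v_y = 0, so (v₀ sin θ)² = 2 g H.
v₀ sin 61.9° = √(2 × 9.8 × 21.9) = 20.72 m/s.
v₀ = 20.72 / sin 61.9° = 20.72 / 0.8821 = 23.5 m/s.

23.5 m/s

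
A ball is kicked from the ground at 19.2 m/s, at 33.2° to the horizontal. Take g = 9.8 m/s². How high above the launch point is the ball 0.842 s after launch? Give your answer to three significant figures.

5.38 m

v_y0 = 19.2 sin 33.2° = 10.51 m/s.
y(t) = v_y0 t − ½ g t² = 10.51×0.842 − 4.900×0.842² = 5.38 m.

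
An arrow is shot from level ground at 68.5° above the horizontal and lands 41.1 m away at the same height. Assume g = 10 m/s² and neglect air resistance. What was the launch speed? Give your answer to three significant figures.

On level ground, R = v₀² sin(2θ) / g, so v₀ = √(R g / sin 2θ).
sin(2 × 68.5°) = 0.6820.
v₀ = √(41.1 × 10 / 0.6820) = √602.6 = 24.5 m/s.

24.5 m/s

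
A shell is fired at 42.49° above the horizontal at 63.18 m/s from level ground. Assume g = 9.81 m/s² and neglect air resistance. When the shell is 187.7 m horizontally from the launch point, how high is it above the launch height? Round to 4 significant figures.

92.32 m

v_x = 63.18 cos 42.49° = 46.589 m/s, v_y0 = 63.18 sin 42.49° = 42.676 m/s.
Time to reach x = 187.7 m: t = x / v_x = 187.7 / 46.589 = 4.0288 s.
y = v_y0 t − ½ g t² = 42.676×4.0288 − 4.905×4.0288² = 92.32 m.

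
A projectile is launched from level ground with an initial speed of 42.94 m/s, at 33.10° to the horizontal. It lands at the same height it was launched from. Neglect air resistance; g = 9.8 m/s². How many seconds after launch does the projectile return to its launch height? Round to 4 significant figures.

4.786 s

Vertical component: v_y = 42.94 sin 33.10° = 23.450 m/s.
For a projectile landing at launch height, time of flight is t = 2 v_y / g = 2 × 23.450 / 9.8 = 4.786 s.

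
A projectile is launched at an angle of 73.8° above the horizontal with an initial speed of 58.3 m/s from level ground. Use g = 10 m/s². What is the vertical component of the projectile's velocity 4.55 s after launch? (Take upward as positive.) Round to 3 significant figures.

Initial vertical component: v_y0 = 58.3 sin 73.8° = 55.99 m/s.
v_y(t) = v_y0 − g t = 55.99 − 10 × 4.55 = 10.5 m/s.

10.5 m/s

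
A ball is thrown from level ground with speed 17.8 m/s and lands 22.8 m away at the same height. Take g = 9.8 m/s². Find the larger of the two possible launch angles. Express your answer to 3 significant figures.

Level-ground range: R = v₀² sin(2θ)/g ⇒ sin 2θ = R g / v₀² = 22.8×9.8/17.8² = 0.7052.
2θ = arcsin(0.7052) = 44.85° or 180° − 44.85° = 135.15°.
So θ = 22.4° or θ = 67.6°.

67.6°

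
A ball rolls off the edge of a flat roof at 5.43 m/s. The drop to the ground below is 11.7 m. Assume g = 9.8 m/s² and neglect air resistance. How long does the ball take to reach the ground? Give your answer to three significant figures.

The horizontal speed doesn't affect the fall. With v_y0 = 0, h = ½ g t².
t = √(2 × 11.7 / 9.8) = √2.388 = 1.55 s.

1.55 s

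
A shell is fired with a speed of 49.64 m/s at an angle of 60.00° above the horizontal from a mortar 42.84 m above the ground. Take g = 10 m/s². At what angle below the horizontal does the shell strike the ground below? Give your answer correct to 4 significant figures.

64.49°

v_x = 49.64 cos 60.00° = 24.820 m/s.
At impact |v_y| = √(v_y0² + 2 g h) = √(42.990² + 2×10×42.84) = 52.009 m/s.
Angle below horizontal = arctan(|v_y| / v_x) = arctan(52.009 / 24.820) = 64.49°.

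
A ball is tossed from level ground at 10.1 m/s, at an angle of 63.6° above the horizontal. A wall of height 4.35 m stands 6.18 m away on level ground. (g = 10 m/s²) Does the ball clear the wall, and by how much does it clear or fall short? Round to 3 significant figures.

No — it falls 1.37 m short of clearing the wall.

v_x = 10.1 cos 63.6° = 4.491 m/s; v_y0 = 10.1 sin 63.6° = 9.047 m/s.
Time to reach the wall: t = 6.18 / 4.491 = 1.376 s.
Height at that point: y = 9.047×1.376 − 5.000×1.376² = 2.982 m.
That is 4.35 − 2.982 = 1.37 m below the top of the wall, so the ball does not clear it.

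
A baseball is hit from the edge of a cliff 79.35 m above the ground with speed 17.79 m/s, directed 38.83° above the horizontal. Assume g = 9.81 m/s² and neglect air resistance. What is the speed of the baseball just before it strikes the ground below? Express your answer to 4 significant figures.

v_x = 17.79 cos 38.83° = 13.859 m/s is unchanged throughout.
For the vertical component, v_y² = v_y0² + 2 g h = (11.155)² + 2×9.81×79.35 = 1681.3, so |v_y| = 41.004 m/s.
Impact speed = √(v_x² + v_y²) = √(192.07 + 1681.3) = 43.28 m/s.

43.28 m/s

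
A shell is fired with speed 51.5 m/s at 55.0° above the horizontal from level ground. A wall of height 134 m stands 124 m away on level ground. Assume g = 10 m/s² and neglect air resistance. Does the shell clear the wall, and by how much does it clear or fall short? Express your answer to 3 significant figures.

No — it falls 45.0 m short of clearing the wall.

v_x = 51.5 cos 55.0° = 29.54 m/s; v_y0 = 51.5 sin 55.0° = 42.19 m/s.
Time to reach the wall: t = 124 / 29.54 = 4.198 s.
Height at that point: y = 42.19×4.198 − 5.000×4.198² = 89.00 m.
That is 134 − 89.00 = 45.0 m below the top of the wall, so the shell does not clear it.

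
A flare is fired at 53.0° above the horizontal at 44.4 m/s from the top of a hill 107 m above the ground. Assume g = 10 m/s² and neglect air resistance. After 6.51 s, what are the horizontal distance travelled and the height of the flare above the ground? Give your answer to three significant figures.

v_x = 44.4 cos 53.0° = 26.72 m/s; v_y0 = 44.4 sin 53.0° = 35.46 m/s.
x = v_x t = 26.72 × 6.51 = 174 m.
y = 107 + v_y0 t − ½ g t² = 126 m.

x = 174 m, y = 126 m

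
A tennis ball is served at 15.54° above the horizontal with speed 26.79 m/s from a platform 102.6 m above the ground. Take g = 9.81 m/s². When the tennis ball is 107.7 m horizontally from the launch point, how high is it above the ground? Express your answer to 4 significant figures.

v_x = 26.79 cos 15.54° = 25.811 m/s, v_y0 = 26.79 sin 15.54° = 7.1773 m/s.
Time to reach x = 107.7 m: t = x / v_x = 107.7 / 25.811 = 4.1726 s.
y = 102.6 + v_y0 t − ½ g t² = 102.6 + 7.1773×4.1726 − 4.905×4.1726² = 47.15 m.

47.15 m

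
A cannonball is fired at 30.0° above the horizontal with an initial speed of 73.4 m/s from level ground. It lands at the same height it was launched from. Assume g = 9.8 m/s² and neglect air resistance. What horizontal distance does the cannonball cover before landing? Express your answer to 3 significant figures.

476 m

Components: v_x = 73.4 cos 30.0° = 63.57 m/s, v_y = 73.4 sin 30.0° = 36.70 m/s.
Time of flight (same landing height): t = 2 v_y / g = 2 × 36.70 / 9.8 = 7.490 s.
Range: R = v_x · t = 63.57 × 7.490 = 476 m.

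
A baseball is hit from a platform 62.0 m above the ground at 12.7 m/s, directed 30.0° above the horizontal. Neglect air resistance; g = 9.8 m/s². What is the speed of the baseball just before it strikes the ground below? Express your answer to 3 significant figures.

v_x = 12.7 cos 30.0° = 11.00 m/s is unchanged throughout.
For the vertical component, v_y² = v_y0² + 2 g h = (6.350)² + 2×9.8×62.0 = 1256, so |v_y| = 35.44 m/s.
Impact speed = √(v_x² + v_y²) = √(121.0 + 1256) = 37.1 m/s.

37.1 m/s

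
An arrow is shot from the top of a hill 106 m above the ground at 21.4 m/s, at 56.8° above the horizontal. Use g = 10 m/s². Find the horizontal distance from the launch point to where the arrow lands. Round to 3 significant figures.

Components: v_x = 21.4 cos 56.8° = 11.72 m/s, v_y = 21.4 sin 56.8° = 17.91 m/s.
Vertical: 0 = 106 + 17.91 t − ½(10) t² ⇒ 5.000 t² − 17.91 t − 106 = 0.
t = [17.91 + √(320.8 + 2120)] / 10.00 = 6.731 s.
Horizontal: R = v_x · t = 11.72 × 6.731 = 78.9 m.

78.9 m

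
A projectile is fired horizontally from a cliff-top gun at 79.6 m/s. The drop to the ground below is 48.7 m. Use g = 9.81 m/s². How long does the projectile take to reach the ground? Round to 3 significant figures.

The horizontal speed doesn't affect the fall. With v_y0 = 0, h = ½ g t².
t = √(2 × 48.7 / 9.81) = √9.929 = 3.15 s.

3.15 s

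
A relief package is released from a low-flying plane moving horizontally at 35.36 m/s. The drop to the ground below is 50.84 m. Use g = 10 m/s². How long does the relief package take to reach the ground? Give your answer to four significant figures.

3.189 s

The horizontal speed doesn't affect the fall. With v_y0 = 0, h = ½ g t².
t = √(2 × 50.84 / 10) = √10.168 = 3.189 s.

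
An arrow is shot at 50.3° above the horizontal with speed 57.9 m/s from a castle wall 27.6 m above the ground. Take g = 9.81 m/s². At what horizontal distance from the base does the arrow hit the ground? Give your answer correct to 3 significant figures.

357 m

Components: v_x = 57.9 cos 50.3° = 36.98 m/s, v_y = 57.9 sin 50.3° = 44.55 m/s.
Vertical: 0 = 27.6 + 44.55 t − ½(9.81) t² ⇒ 4.905 t² − 44.55 t − 27.6 = 0.
t = [44.55 + √(1985 + 541.5)] / 9.810 = 9.665 s.
Horizontal: R = v_x · t = 36.98 × 9.665 = 357 m.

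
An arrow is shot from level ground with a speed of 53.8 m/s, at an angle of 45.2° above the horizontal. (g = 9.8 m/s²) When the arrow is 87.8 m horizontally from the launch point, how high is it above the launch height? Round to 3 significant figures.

62.1 m

v_x = 53.8 cos 45.2° = 37.91 m/s, v_y0 = 53.8 sin 45.2° = 38.17 m/s.
Time to reach x = 87.8 m: t = x / v_x = 87.8 / 37.91 = 2.316 s.
y = v_y0 t − ½ g t² = 38.17×2.316 − 4.900×2.316² = 62.1 m.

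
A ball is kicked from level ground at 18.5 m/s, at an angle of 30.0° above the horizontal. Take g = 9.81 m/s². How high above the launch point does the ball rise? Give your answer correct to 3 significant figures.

Vertical component of launch velocity: v_y = 18.5 sin 30.0° = 9.250 m/s.
At the highest point the vertical velocity is zero, so v_y² = 2 g h_max.
h_max = (9.250)² / (2 × 9.81) = 85.56 / 19.62 = 4.36 m.

4.36 m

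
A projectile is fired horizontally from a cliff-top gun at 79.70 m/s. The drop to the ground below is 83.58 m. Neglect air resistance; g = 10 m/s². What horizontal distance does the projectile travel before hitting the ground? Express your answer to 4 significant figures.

325.9 m

Initial vertical velocity is zero, so the fall time comes from h = ½ g t²: t = √(2 × 83.58 / 10) = 4.0885 s.
Horizontal motion is uniform at 79.70 m/s, so x = 79.70 × 4.0885 = 325.9 m.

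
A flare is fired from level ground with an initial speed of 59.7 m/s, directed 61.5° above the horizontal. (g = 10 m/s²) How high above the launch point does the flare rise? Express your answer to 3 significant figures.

Vertical component of launch velocity: v_y = 59.7 sin 61.5° = 52.47 m/s.
At the highest point the vertical velocity is zero, so v_y² = 2 g h_max.
h_max = (52.47)² / (2 × 10) = 2753 / 20.00 = 138 m.

138 m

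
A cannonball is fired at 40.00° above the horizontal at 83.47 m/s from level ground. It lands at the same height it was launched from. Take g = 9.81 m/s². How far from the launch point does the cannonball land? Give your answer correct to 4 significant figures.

699.4 m

Components: v_x = 83.47 cos 40.00° = 63.942 m/s, v_y = 83.47 sin 40.00° = 53.653 m/s.
Time of flight (same landing height): t = 2 v_y / g = 2 × 53.653 / 9.81 = 10.938 s.
Range: R = v_x · t = 63.942 × 10.938 = 699.4 m.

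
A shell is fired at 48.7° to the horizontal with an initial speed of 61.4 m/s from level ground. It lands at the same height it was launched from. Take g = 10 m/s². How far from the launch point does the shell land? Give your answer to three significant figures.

374 m

Components: v_x = 61.4 cos 48.7° = 40.52 m/s, v_y = 61.4 sin 48.7° = 46.13 m/s.
Time of flight (same landing height): t = 2 v_y / g = 2 × 46.13 / 10 = 9.226 s.
Range: R = v_x · t = 40.52 × 9.226 = 374 m.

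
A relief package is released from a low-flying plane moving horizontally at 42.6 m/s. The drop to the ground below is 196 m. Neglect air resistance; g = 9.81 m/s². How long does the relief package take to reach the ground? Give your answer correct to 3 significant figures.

6.32 s

The horizontal speed doesn't affect the fall. With v_y0 = 0, h = ½ g t².
t = √(2 × 196 / 9.81) = √39.96 = 6.32 s.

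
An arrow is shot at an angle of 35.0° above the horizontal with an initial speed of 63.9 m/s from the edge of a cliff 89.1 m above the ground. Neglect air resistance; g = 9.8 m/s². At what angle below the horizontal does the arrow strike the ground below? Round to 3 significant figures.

v_x = 63.9 cos 35.0° = 52.34 m/s.
At impact |v_y| = √(v_y0² + 2 g h) = √(36.65² + 2×9.8×89.1) = 55.58 m/s.
Angle below horizontal = arctan(|v_y| / v_x) = arctan(55.58 / 52.34) = 46.7°.

46.7°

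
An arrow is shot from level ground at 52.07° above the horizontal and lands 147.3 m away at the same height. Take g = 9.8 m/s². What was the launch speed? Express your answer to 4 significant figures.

On level ground, R = v₀² sin(2θ) / g, so v₀ = √(R g / sin 2θ).
sin(2 × 52.07°) = 0.9697.
v₀ = √(147.3 × 9.8 / 0.9697) = √1488.6 = 38.58 m/s.

38.58 m/s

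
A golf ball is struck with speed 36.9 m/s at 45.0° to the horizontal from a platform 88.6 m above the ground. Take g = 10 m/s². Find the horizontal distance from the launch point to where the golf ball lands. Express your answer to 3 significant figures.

Components: v_x = 36.9 cos 45.0° = 26.09 m/s, v_y = 36.9 sin 45.0° = 26.09 m/s.
Vertical: 0 = 88.6 + 26.09 t − ½(10) t² ⇒ 5.000 t² − 26.09 t − 88.6 = 0.
t = [26.09 + √(680.7 + 1772)] / 10.00 = 7.561 s.
Horizontal: R = v_x · t = 26.09 × 7.561 = 197 m.

197 m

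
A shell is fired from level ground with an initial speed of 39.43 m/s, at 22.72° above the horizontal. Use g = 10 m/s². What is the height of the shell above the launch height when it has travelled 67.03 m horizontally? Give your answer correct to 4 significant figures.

11.08 m

v_x = 39.43 cos 22.72° = 36.370 m/s, v_y0 = 39.43 sin 22.72° = 15.229 m/s.
Time to reach x = 67.03 m: t = x / v_x = 67.03 / 36.370 = 1.8430 s.
y = v_y0 t − ½ g t² = 15.229×1.8430 − 5.000×1.8430² = 11.08 m.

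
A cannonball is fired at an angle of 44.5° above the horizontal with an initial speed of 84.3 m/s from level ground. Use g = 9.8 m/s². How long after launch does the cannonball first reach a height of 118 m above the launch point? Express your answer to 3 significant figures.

v_y0 = 84.3 sin 44.5° = 59.09 m/s.
Set y = v_y0 t − ½ g t² = 118: 4.900 t² − 59.09 t + 118 = 0.
t = [59.09 ± √(3492 − 2313)] / 9.8 = (59.09 ± 34.34) / 9.8, giving t = 2.53 s or t = 9.53 s.
The cannonball is on the way up at the first time, so t = 2.53 s.

2.53 s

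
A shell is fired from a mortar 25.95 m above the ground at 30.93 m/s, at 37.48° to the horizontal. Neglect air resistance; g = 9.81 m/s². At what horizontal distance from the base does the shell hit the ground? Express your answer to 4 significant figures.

Components: v_x = 30.93 cos 37.48° = 24.545 m/s, v_y = 30.93 sin 37.48° = 18.820 m/s.
Vertical: 0 = 25.95 + 18.820 t − ½(9.81) t² ⇒ 4.905 t² − 18.820 t − 25.95 = 0.
t = [18.820 + √(354.19 + 509.14)] / 9.810 = 4.9136 s.
Horizontal: R = v_x · t = 24.545 × 4.9136 = 120.6 m.

120.6 m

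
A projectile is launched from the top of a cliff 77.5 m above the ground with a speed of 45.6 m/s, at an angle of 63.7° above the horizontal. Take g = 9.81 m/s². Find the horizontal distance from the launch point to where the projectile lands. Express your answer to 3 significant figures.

Components: v_x = 45.6 cos 63.7° = 20.20 m/s, v_y = 45.6 sin 63.7° = 40.88 m/s.
Vertical: 0 = 77.5 + 40.88 t − ½(9.81) t² ⇒ 4.905 t² − 40.88 t − 77.5 = 0.
t = [40.88 + √(1671 + 1521)] / 9.810 = 9.926 s.
Horizontal: R = v_x · t = 20.20 × 9.926 = 201 m.

201 m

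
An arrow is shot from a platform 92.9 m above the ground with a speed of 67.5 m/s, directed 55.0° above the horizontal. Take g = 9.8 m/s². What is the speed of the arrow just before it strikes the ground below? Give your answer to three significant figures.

v_x = 67.5 cos 55.0° = 38.72 m/s is unchanged throughout.
For the vertical component, v_y² = v_y0² + 2 g h = (55.29)² + 2×9.8×92.9 = 4878, so |v_y| = 69.84 m/s.
Impact speed = √(v_x² + v_y²) = √(1499 + 4878) = 79.9 m/s.

79.9 m/s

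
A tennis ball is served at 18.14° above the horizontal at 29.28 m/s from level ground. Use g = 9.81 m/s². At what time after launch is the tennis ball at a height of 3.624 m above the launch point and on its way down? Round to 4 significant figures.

v_y0 = 29.28 sin 18.14° = 9.1160 m/s.
Set y = v_y0 t − ½ g t² = 3.624: 4.905 t² − 9.1160 t + 3.624 = 0.
t = [9.1160 ± √(83.101 − 71.103)] / 9.81 = (9.1160 ± 3.4638) / 9.81, giving t = 0.5762 s or t = 1.282 s.
On the way down corresponds to the larger root: t = 1.282 s.

1.282 s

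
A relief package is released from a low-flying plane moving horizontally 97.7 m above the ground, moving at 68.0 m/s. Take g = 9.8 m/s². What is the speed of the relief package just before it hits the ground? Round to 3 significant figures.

80.9 m/s

Fall time: t = √(2 × 97.7 / 9.8) = 4.465 s.
At impact: v_x = 68.0 m/s (unchanged), v_y = g t = 9.8 × 4.465 = 43.76 m/s.
Speed = √(v_x² + v_y²) = √(4624 + 1915) = 80.9 m/s.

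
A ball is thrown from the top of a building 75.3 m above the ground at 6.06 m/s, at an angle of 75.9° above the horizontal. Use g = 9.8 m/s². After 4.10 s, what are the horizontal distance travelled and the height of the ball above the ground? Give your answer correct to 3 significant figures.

v_x = 6.06 cos 75.9° = 1.476 m/s; v_y0 = 6.06 sin 75.9° = 5.877 m/s.
x = v_x t = 1.476 × 4.10 = 6.05 m.
y = 75.3 + v_y0 t − ½ g t² = 17.0 m.

x = 6.05 m, y = 17.0 m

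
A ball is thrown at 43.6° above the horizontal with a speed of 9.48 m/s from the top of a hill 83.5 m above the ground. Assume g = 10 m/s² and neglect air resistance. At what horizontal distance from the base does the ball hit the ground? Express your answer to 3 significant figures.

32.9 m

Components: v_x = 9.48 cos 43.6° = 6.865 m/s, v_y = 9.48 sin 43.6° = 6.538 m/s.
Vertical: 0 = 83.5 + 6.538 t − ½(10) t² ⇒ 5.000 t² − 6.538 t − 83.5 = 0.
t = [6.538 + √(42.75 + 1670)] / 10.00 = 4.792 s.
Horizontal: R = v_x · t = 6.865 × 4.792 = 32.9 m.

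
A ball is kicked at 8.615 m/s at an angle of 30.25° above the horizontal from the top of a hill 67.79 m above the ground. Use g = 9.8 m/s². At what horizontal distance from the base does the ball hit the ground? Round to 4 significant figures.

Components: v_x = 8.615 cos 30.25° = 7.4419 m/s, v_y = 8.615 sin 30.25° = 4.3400 m/s.
Vertical: 0 = 67.79 + 4.3400 t − ½(9.8) t² ⇒ 4.900 t² − 4.3400 t − 67.79 = 0.
t = [4.3400 + √(18.836 + 1328.7)] / 9.800 = 4.1887 s.
Horizontal: R = v_x · t = 7.4419 × 4.1887 = 31.17 m.

31.17 m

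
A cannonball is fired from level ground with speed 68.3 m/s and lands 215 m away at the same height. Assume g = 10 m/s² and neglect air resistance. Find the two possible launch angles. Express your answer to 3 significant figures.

Level-ground range: R = v₀² sin(2θ)/g ⇒ sin 2θ = R g / v₀² = 215×10/68.3² = 0.4609.
2θ = arcsin(0.4609) = 27.45° or 180° − 27.45° = 152.55°.
So θ = 13.7° or θ = 76.3°.

13.7° and 76.3°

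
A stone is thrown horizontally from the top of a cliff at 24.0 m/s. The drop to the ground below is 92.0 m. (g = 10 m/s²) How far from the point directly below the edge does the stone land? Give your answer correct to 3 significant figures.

103 m

Initial vertical velocity is zero, so the fall time comes from h = ½ g t²: t = √(2 × 92.0 / 10) = 4.290 s.
Horizontal motion is uniform at 24.0 m/s, so x = 24.0 × 4.290 = 103 m.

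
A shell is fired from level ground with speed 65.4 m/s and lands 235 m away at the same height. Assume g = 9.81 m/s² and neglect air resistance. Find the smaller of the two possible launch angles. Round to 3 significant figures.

Level-ground range: R = v₀² sin(2θ)/g ⇒ sin 2θ = R g / v₀² = 235×9.81/65.4² = 0.5390.
2θ = arcsin(0.5390) = 32.62° or 180° − 32.62° = 147.38°.
So θ = 16.3° or θ = 73.7°.

16.3°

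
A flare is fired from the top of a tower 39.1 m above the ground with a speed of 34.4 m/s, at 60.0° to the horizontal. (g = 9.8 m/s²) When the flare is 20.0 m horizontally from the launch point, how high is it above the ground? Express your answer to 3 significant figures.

v_x = 34.4 cos 60.0° = 17.20 m/s, v_y0 = 34.4 sin 60.0° = 29.79 m/s.
Time to reach x = 20.0 m: t = x / v_x = 20.0 / 17.20 = 1.163 s.
y = 39.1 + v_y0 t − ½ g t² = 39.1 + 29.79×1.163 − 4.900×1.163² = 67.1 m.

67.1 m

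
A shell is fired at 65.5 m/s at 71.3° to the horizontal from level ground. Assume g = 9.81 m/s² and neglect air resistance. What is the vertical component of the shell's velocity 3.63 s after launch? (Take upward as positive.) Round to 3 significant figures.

26.4 m/s

Initial vertical component: v_y0 = 65.5 sin 71.3° = 62.04 m/s.
v_y(t) = v_y0 − g t = 62.04 − 9.81 × 3.63 = 26.4 m/s.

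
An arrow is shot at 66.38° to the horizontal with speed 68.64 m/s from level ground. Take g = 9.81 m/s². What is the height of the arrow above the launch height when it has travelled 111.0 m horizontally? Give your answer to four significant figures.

173.9 m

v_x = 68.64 cos 66.38° = 27.502 m/s, v_y0 = 68.64 sin 66.38° = 62.890 m/s.
Time to reach x = 111.0 m: t = x / v_x = 111.0 / 27.502 = 4.0361 s.
y = v_y0 t − ½ g t² = 62.890×4.0361 − 4.905×4.0361² = 173.9 m.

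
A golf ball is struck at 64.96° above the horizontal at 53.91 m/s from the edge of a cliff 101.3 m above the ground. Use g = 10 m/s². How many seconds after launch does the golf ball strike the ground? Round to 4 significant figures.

11.53 s

Vertical component: v_y = 53.91 sin 64.96° = 48.843 m/s.
Taking up as positive with launch at y = 101.3 m, landing at y = 0: 0 = 101.3 + 48.843 t − ½(10) t².
Solving 5.000 t² − 48.843 t − 101.3 = 0 gives t = [48.843 + √(48.843² + 4·5.000·101.3)] / 10.00 = 11.53 s.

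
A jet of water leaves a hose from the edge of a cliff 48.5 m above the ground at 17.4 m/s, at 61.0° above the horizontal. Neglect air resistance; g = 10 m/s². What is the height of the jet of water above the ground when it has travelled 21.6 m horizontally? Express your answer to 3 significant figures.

v_x = 17.4 cos 61.0° = 8.436 m/s, v_y0 = 17.4 sin 61.0° = 15.22 m/s.
Time to reach x = 21.6 m: t = x / v_x = 21.6 / 8.436 = 2.560 s.
y = 48.5 + v_y0 t − ½ g t² = 48.5 + 15.22×2.560 − 5.000×2.560² = 54.7 m.

54.7 m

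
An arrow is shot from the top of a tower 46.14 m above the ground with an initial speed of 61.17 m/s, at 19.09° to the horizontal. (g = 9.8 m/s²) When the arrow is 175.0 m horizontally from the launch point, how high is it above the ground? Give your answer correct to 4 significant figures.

v_x = 61.17 cos 19.09° = 57.806 m/s, v_y0 = 61.17 sin 19.09° = 20.006 m/s.
Time to reach x = 175.0 m: t = x / v_x = 175.0 / 57.806 = 3.0274 s.
y = 46.14 + v_y0 t − ½ g t² = 46.14 + 20.006×3.0274 − 4.900×3.0274² = 61.80 m.

61.80 m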